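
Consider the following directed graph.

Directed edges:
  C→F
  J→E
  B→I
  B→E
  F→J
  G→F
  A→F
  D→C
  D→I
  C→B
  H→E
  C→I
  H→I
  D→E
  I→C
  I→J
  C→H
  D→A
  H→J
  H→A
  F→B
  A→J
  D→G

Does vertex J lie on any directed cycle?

J lies on a cycle iff there is a path from J back to itself.
Exploring from J, it never reaches itself; equivalently, its strongly connected component is a singleton.

No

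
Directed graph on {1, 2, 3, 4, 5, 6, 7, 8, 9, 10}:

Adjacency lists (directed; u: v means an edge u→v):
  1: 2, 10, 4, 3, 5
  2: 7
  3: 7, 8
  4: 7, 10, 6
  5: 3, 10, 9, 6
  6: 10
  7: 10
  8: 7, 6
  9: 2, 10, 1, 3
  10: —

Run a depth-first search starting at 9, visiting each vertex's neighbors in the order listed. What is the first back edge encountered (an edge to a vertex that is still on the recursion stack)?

DFS from 9 (visiting each vertex's neighbors in the order listed); mark gray on enter, black on exit:
9 gray
  2 gray
    7 gray
      10 gray
      10 black
    7 black
  2 black
  9→10: 10 black — skip
  1 gray
    1→2: 2 black — skip
    1→10: 10 black — skip
    4 gray
      4→7: 7 black — skip
      4→10: 10 black — skip
      6 gray
        6→10: 10 black — skip
      6 black
    4 black
    3 gray
      3→7: 7 black — skip
      8 gray
        8→7: 7 black — skip
        8→6: 6 black — skip
      8 black
    3 black
    5 gray
      5→3: 3 black — skip
      5→10: 10 black — skip
      5→9: 9 is gray → back edge
First back edge: 5 → 9.

5→9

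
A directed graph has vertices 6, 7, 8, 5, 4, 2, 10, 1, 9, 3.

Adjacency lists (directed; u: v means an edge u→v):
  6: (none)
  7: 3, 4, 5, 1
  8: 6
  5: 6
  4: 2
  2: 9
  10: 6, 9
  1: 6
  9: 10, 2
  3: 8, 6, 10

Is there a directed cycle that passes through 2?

Yes

2 is on a cycle iff 2 can reach itself via ≥1 edge.
2 → 9 → 2 — yes.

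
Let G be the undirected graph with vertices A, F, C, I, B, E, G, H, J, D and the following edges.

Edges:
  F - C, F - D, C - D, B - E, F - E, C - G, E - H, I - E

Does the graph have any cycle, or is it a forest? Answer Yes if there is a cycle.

Yes

DFS, tracking each vertex's parent; an edge to a visited non-parent vertex closes a cycle.
Start from A:
visit A (parent –)
visit F (parent –)
  visit E (parent F)
    visit B (parent E)
      B–E: parent, skip
    visit H (parent E)
      H–E: parent, skip
    E–F: parent, skip
    visit I (parent E)
      I–E: parent, skip
  visit C (parent F)
    visit G (parent C)
      G–C: parent, skip
    visit D (parent C)
      D–F: F visited and ≠ parent → cycle
Cycle: F – C – D – F.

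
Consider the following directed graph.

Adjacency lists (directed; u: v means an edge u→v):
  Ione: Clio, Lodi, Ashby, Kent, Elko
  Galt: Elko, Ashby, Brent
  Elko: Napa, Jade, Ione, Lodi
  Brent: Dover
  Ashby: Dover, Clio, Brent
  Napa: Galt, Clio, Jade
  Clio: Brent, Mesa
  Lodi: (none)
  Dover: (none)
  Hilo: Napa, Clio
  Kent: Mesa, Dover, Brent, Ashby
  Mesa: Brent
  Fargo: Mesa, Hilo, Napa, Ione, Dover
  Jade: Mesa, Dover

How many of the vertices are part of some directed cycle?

4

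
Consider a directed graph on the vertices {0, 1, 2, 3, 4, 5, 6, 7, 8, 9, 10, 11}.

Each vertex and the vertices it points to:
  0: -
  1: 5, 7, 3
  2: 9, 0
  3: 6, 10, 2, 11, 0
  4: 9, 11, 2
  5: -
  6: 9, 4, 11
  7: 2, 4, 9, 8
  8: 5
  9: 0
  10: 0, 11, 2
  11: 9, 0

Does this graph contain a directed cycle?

DFS with white/gray/black marking, starting from 3:
3 gray
  6 gray
    9 gray
      0 gray
      0 black
    9 black
    4 gray
      4→9: 9 black — skip
      11 gray
        11→9: 9 black — skip
        11→0: 0 black — skip
      11 black
      2 gray
        2→9: 9 black — skip
        2→0: 0 black — skip
      2 black
    4 black
    6→11: 11 black — skip
  6 black
  10 gray
    10→0: 0 black — skip
    10→11: 11 black — skip
    10→2: 2 black — skip
  10 black
  3→2: 2 black — skip
  3→11: 11 black — skip
  3→0: 0 black — skip
3 black
1 gray
  5 gray
  5 black
  7 gray
    7→2: 2 black — skip
    7→4: 4 black — skip
    7→9: 9 black — skip
    8 gray
      8→5: 5 black — skip
    8 black
  7 black
  1→3: 3 black — skip
1 black
Every edge goes to a white or black vertex — no back edge, so the graph is acyclic.

No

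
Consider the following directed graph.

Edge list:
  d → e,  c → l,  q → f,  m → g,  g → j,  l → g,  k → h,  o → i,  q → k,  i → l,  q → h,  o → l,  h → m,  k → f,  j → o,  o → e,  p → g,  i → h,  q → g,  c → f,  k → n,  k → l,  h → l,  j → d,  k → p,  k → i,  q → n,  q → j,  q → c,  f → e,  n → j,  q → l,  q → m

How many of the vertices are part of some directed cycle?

7

A vertex is on a directed cycle iff it belongs to a strongly connected component of size ≥ 2 (or has a self-loop).
The vertices on cycles are {g, h, i, j, l, m, o} — 7 in total.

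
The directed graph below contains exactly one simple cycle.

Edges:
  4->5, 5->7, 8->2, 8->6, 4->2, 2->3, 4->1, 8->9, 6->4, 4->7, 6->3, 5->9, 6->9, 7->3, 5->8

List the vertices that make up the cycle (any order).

4, 5, 6, 8

DFS with gray/black marking from 6:
6 gray
  9 gray
  9 black
  3 gray
  3 black
  4 gray
    2 gray
      2→3: 3 black — skip
    2 black
    1 gray
    1 black
    5 gray
      8 gray
        8→6: 6 is gray → back edge
Back edge closes the cycle 6 → 4 → 5 → 8 → 6; its vertices are {4, 5, 6, 8}.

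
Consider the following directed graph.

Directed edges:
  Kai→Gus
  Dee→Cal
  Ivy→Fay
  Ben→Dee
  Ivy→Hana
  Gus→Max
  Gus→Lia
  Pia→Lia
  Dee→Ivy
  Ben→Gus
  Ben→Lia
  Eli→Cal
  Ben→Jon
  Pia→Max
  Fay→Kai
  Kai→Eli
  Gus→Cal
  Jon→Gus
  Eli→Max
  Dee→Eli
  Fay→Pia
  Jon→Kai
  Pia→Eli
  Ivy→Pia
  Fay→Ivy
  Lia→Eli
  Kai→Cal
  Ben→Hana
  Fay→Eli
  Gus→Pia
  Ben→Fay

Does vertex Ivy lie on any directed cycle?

Ivy is on a cycle iff Ivy can reach itself via ≥1 edge.
Ivy → Fay → Ivy — yes.

Yes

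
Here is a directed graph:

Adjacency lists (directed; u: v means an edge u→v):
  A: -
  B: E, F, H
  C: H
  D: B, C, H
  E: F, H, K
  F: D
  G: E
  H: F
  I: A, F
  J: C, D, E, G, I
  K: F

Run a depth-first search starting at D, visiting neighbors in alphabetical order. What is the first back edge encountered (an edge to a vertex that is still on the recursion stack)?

F→D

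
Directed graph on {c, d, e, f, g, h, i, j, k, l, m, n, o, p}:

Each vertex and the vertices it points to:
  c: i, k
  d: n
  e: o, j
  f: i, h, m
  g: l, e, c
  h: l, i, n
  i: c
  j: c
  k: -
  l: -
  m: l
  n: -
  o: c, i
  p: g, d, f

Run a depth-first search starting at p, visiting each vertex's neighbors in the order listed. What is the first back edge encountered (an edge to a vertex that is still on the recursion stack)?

i->c

DFS from p (visiting each vertex's neighbors in the order listed); mark gray on enter, black on exit:
p gray
  g gray
    l gray
    l black
    e gray
      o gray
        c gray
          i gray
            i→c: c is gray → back edge
First back edge: i → c.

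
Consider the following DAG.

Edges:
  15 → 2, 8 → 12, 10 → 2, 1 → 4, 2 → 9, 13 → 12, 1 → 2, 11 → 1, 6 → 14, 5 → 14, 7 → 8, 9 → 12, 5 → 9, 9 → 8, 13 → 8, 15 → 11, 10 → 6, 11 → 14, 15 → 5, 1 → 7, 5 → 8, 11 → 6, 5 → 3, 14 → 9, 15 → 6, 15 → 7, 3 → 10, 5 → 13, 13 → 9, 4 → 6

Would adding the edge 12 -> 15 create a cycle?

Yes

Adding 12→15 creates a cycle iff 15 can already reach 12.
Path from 15: 15 → 5 → 13 → 12.
So 15 → … → 12 → 15 is a cycle.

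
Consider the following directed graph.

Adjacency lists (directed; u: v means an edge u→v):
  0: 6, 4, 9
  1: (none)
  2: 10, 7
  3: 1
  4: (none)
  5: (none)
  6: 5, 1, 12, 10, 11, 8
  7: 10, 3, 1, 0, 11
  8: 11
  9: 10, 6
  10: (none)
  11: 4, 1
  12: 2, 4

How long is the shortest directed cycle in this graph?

5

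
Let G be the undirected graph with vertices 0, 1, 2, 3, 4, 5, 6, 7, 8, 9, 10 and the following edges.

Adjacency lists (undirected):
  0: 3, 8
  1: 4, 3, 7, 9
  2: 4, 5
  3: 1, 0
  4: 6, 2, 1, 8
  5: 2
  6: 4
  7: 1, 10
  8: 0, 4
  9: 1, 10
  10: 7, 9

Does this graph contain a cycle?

DFS, tracking each vertex's parent; an edge to a visited non-parent vertex closes a cycle.
Start from 0:
visit 0 (parent –)
  visit 3 (parent 0)
    visit 1 (parent 3)
      visit 4 (parent 1)
        visit 6 (parent 4)
          6–4: parent, skip
        visit 2 (parent 4)
          2–4: parent, skip
          visit 5 (parent 2)
            5–2: parent, skip
        4–1: parent, skip
        visit 8 (parent 4)
          8–0: 0 visited and ≠ parent → cycle
Cycle: 0 – 3 – 1 – 4 – 8 – 0.

Yes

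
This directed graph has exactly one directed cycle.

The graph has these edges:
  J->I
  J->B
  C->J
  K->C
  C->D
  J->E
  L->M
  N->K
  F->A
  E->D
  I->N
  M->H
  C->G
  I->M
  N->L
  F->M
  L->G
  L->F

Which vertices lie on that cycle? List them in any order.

C, I, J, K, N

DFS with gray/black marking from I:
I gray
  M gray
    H gray
    H black
  M black
  N gray
    K gray
      C gray
        J gray
          J→I: I is gray → back edge
Back edge closes the cycle I → N → K → C → J → I; its vertices are {C, I, J, K, N}.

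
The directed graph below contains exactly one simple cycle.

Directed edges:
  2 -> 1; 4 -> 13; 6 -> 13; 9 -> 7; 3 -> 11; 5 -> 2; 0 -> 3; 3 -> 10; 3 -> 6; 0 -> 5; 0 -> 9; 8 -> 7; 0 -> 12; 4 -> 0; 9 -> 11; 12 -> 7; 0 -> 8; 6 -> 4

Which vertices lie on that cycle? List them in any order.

DFS with gray/black marking from 0:
0 gray
  9 gray
    7 gray
    7 black
    11 gray
    11 black
  9 black
  5 gray
    2 gray
      1 gray
      1 black
    2 black
  5 black
  8 gray
    8→7: 7 black — skip
  8 black
  12 gray
    12→7: 7 black — skip
  12 black
  3 gray
    10 gray
    10 black
    3→11: 11 black — skip
    6 gray
      13 gray
      13 black
      4 gray
        4→0: 0 is gray → back edge
Back edge closes the cycle 0 → 3 → 6 → 4 → 0; its vertices are {0, 3, 4, 6}.

0, 3, 4, 6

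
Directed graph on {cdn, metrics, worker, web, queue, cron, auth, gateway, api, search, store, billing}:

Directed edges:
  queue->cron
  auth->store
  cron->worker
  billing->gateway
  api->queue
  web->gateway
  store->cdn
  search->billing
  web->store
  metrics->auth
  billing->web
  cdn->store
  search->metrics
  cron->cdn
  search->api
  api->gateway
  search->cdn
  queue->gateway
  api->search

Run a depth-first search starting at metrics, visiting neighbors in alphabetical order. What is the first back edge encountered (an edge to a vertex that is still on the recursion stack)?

DFS from metrics (visiting neighbors in alphabetical order); mark gray on enter, black on exit:
metrics gray
  auth gray
    store gray
      cdn gray
        cdn→store: store is gray → back edge
First back edge: cdn → store.

cdn->store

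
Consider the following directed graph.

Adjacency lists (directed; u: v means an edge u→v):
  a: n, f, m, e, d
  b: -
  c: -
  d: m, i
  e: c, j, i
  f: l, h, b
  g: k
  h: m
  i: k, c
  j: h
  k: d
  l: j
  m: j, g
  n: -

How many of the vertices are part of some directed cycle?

7

A vertex is on a directed cycle iff it belongs to a strongly connected component of size ≥ 2 (or has a self-loop).
The vertices on cycles are {d, g, h, i, j, k, m} — 7 in total.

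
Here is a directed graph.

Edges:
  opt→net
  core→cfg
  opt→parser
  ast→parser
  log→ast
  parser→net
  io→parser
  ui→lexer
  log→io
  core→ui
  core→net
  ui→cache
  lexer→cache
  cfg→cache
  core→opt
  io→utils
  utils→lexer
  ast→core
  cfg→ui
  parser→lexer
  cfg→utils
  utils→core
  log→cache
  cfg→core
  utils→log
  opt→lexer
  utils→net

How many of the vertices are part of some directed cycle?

A vertex is on a directed cycle iff it belongs to a strongly connected component of size ≥ 2 (or has a self-loop).
The vertices on cycles are {io, ast, cfg, log, core, utils} — 6 in total.

6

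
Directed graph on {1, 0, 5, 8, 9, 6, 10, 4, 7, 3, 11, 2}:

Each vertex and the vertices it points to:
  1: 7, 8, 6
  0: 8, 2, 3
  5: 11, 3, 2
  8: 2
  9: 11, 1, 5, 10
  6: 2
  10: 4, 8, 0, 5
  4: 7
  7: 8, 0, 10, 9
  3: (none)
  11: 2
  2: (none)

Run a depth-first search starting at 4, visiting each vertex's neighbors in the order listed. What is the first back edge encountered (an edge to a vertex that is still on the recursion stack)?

DFS from 4 (visiting each vertex's neighbors in the order listed); mark gray on enter, black on exit:
4 gray
  7 gray
    8 gray
      2 gray
      2 black
    8 black
    0 gray
      0→8: 8 black — skip
      0→2: 2 black — skip
      3 gray
      3 black
    0 black
    10 gray
      10→4: 4 is gray → back edge
First back edge: 10 → 4.

10→4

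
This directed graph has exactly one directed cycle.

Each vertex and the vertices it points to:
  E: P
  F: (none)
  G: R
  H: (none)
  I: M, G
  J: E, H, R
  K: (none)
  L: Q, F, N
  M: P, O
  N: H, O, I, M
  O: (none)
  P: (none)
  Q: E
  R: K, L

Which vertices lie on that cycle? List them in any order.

DFS with gray/black marking from R:
R gray
  K gray
  K black
  L gray
    Q gray
      E gray
        P gray
        P black
      E black
    Q black
    F gray
    F black
    N gray
      H gray
      H black
      O gray
      O black
      I gray
        M gray
          M→P: P black — skip
          M→O: O black — skip
        M black
        G gray
          G→R: R is gray → back edge
Back edge closes the cycle R → L → N → I → G → R; its vertices are {G, I, L, N, R}.

G, I, L, N, R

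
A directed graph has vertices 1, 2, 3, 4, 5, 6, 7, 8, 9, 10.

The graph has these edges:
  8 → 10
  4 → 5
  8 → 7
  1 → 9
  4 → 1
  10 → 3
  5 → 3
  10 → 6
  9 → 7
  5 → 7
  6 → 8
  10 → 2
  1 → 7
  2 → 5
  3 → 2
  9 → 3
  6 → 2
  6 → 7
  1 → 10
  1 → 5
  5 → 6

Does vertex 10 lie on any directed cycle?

Yes

10 is on a cycle iff 10 can reach itself via ≥1 edge.
10 → 6 → 8 → 10 — yes.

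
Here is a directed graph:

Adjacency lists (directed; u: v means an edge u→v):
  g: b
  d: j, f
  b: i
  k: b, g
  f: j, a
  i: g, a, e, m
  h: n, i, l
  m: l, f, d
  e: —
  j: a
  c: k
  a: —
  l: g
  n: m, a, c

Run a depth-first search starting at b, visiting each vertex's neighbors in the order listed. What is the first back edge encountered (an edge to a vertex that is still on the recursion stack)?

DFS from b (visiting each vertex's neighbors in the order listed); mark gray on enter, black on exit:
b gray
  i gray
    g gray
      g→b: b is gray → back edge
First back edge: g → b.

g→b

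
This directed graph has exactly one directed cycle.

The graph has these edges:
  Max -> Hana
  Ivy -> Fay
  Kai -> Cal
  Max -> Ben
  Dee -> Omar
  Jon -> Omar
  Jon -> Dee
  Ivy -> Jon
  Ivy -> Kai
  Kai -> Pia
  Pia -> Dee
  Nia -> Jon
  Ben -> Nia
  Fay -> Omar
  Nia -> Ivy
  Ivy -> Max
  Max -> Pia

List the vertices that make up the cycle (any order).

Ben, Ivy, Max, Nia

DFS with gray/black marking from Nia:
Nia gray
  Jon gray
    Omar gray
    Omar black
    Dee gray
      Dee→Omar: Omar black — skip
    Dee black
  Jon black
  Ivy gray
    Kai gray
      Cal gray
      Cal black
      Pia gray
        Pia→Dee: Dee black — skip
      Pia black
    Kai black
    Max gray
      Hana gray
      Hana black
      Ben gray
        Ben→Nia: Nia is gray → back edge
Back edge closes the cycle Nia → Ivy → Max → Ben → Nia; its vertices are {Ben, Ivy, Max, Nia}.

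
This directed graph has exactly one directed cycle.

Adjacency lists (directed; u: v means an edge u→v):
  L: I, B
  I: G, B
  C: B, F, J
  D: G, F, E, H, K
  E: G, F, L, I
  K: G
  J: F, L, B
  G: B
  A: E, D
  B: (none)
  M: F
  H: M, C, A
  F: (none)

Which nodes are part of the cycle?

A, D, H

DFS with gray/black marking from H:
H gray
  M gray
    F gray
    F black
  M black
  C gray
    B gray
    B black
    C→F: F black — skip
    J gray
      J→F: F black — skip
      L gray
        I gray
          G gray
            G→B: B black — skip
          G black
          I→B: B black — skip
        I black
        L→B: B black — skip
      L black
      J→B: B black — skip
    J black
  C black
  A gray
    E gray
      E→G: G black — skip
      E→F: F black — skip
      E→L: L black — skip
      E→I: I black — skip
    E black
    D gray
      D→G: G black — skip
      D→F: F black — skip
      D→E: E black — skip
      D→H: H is gray → back edge
Back edge closes the cycle H → A → D → H; its vertices are {A, D, H}.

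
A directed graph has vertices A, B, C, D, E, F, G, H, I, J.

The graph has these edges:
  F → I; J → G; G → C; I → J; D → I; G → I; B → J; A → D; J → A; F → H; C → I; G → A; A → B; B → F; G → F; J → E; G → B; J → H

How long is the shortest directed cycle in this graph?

3

For each vertex v, BFS finds the shortest path from v back to v.
The shortest such closed walk is G → B → J → G, length 3.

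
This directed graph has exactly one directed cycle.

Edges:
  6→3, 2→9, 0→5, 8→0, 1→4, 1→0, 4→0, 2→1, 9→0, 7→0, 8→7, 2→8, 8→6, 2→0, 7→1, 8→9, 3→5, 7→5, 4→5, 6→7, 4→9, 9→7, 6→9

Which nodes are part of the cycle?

DFS with gray/black marking from 1:
1 gray
  0 gray
    5 gray
    5 black
  0 black
  4 gray
    4→0: 0 black — skip
    4→5: 5 black — skip
    9 gray
      9→0: 0 black — skip
      7 gray
        7→5: 5 black — skip
        7→1: 1 is gray → back edge
Back edge closes the cycle 1 → 4 → 9 → 7 → 1; its vertices are {1, 4, 7, 9}.

1, 4, 7, 9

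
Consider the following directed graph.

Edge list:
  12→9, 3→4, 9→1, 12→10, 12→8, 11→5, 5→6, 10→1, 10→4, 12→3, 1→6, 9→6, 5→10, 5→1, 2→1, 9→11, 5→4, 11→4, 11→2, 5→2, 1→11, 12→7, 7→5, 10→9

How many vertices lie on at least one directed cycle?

6

A vertex is on a directed cycle iff it belongs to a strongly connected component of size ≥ 2 (or has a self-loop).
The vertices on cycles are {1, 2, 5, 9, 10, 11} — 6 in total.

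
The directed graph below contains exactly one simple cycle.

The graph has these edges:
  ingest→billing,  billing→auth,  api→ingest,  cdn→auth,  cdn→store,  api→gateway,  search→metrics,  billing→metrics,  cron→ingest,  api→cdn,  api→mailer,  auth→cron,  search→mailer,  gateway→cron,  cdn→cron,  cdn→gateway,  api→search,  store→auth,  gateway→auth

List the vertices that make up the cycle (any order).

auth, cron, ingest, billing

DFS with gray/black marking from ingest:
ingest gray
  billing gray
    auth gray
      cron gray
        cron→ingest: ingest is gray → back edge
Back edge closes the cycle ingest → billing → auth → cron → ingest; its vertices are {auth, cron, ingest, billing}.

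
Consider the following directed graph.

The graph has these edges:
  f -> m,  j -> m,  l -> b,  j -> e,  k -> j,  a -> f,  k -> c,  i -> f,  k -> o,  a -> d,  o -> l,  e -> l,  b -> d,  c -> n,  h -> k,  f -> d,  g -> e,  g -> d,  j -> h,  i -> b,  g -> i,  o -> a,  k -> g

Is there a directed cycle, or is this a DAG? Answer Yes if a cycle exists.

DFS with white/gray/black marking, starting from l:
l gray
  b gray
    d gray
    d black
  b black
l black
a gray
  a→d: d black — skip
  f gray
    m gray
    m black
    f→d: d black — skip
  f black
a black
c gray
  n gray
  n black
c black
e gray
  e→l: l black — skip
e black
g gray
  g→e: e black — skip
  g→d: d black — skip
  i gray
    i→b: b black — skip
    i→f: f black — skip
  i black
g black
h gray
  k gray
    k→c: c black — skip
    j gray
      j→e: e black — skip
      j→m: m black — skip
      j→h: h is gray → back edge
Back edge found, so a cycle exists: h → k → j → h.

Yes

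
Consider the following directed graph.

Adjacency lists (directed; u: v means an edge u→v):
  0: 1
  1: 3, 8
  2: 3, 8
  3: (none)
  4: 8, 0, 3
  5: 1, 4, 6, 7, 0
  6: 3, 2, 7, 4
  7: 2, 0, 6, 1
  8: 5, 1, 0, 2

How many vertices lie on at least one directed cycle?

A vertex is on a directed cycle iff it belongs to a strongly connected component of size ≥ 2 (or has a self-loop).
The vertices on cycles are {0, 1, 2, 4, 5, 6, 7, 8} — 8 in total.

8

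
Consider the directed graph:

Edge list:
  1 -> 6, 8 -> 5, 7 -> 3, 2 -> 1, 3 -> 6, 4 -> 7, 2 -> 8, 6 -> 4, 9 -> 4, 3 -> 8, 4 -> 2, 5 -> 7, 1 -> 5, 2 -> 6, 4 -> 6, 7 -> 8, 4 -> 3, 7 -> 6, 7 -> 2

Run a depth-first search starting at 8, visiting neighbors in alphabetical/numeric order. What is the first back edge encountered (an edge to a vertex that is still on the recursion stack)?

1→5

DFS from 8 (visiting neighbors in alphabetical/numeric order); mark gray on enter, black on exit:
8 gray
  5 gray
    7 gray
      2 gray
        1 gray
          1→5: 5 is gray → back edge
First back edge: 1 → 5.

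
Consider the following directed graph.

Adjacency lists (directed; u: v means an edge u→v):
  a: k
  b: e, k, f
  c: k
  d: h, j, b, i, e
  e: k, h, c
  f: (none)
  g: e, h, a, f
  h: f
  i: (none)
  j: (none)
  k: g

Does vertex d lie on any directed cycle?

No

d lies on a cycle iff there is a path from d back to itself.
Exploring from d, it never reaches itself; equivalently, its strongly connected component is a singleton.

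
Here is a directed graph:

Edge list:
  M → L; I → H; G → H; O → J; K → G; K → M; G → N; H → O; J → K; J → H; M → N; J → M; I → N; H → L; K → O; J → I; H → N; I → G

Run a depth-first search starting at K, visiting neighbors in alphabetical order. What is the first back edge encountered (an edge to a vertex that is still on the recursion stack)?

J->H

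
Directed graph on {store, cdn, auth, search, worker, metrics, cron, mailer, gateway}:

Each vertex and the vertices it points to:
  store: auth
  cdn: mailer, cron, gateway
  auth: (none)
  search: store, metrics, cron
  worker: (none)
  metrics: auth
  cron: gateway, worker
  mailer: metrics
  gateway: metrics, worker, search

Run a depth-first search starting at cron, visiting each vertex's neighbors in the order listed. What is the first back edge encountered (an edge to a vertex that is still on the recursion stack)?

DFS from cron (visiting each vertex's neighbors in the order listed); mark gray on enter, black on exit:
cron gray
  gateway gray
    metrics gray
      auth gray
      auth black
    metrics black
    worker gray
    worker black
    search gray
      store gray
        store→auth: auth black — skip
      store black
      search→metrics: metrics black — skip
      search→cron: cron is gray → back edge
First back edge: search → cron.

search→cron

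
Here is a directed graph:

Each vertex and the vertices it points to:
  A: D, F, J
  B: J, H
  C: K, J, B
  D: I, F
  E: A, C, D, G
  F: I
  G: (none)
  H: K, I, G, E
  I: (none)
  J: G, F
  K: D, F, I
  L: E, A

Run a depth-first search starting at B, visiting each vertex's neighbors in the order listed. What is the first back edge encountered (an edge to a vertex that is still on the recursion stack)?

DFS from B (visiting each vertex's neighbors in the order listed); mark gray on enter, black on exit:
B gray
  J gray
    G gray
    G black
    F gray
      I gray
      I black
    F black
  J black
  H gray
    K gray
      D gray
        D→I: I black — skip
        D→F: F black — skip
      D black
      K→F: F black — skip
      K→I: I black — skip
    K black
    H→I: I black — skip
    H→G: G black — skip
    E gray
      A gray
        A→D: D black — skip
        A→F: F black — skip
        A→J: J black — skip
      A black
      C gray
        C→K: K black — skip
        C→J: J black — skip
        C→B: B is gray → back edge
First back edge: C → B.

C->B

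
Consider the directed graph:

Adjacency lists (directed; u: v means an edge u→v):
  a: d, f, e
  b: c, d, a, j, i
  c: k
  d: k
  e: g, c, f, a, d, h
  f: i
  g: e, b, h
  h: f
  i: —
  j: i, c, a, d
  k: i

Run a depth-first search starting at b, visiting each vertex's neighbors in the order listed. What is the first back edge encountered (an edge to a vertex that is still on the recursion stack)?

g->e

DFS from b (visiting each vertex's neighbors in the order listed); mark gray on enter, black on exit:
b gray
  c gray
    k gray
      i gray
      i black
    k black
  c black
  d gray
    d→k: k black — skip
  d black
  a gray
    a→d: d black — skip
    f gray
      f→i: i black — skip
    f black
    e gray
      g gray
        g→e: e is gray → back edge
First back edge: g → e.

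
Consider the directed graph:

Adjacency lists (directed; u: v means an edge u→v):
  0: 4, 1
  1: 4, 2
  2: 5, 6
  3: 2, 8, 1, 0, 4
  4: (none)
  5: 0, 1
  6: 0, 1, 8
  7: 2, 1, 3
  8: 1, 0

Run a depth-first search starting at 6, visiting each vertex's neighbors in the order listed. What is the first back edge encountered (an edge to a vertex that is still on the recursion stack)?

5→0

DFS from 6 (visiting each vertex's neighbors in the order listed); mark gray on enter, black on exit:
6 gray
  0 gray
    4 gray
    4 black
    1 gray
      1→4: 4 black — skip
      2 gray
        5 gray
          5→0: 0 is gray → back edge
First back edge: 5 → 0.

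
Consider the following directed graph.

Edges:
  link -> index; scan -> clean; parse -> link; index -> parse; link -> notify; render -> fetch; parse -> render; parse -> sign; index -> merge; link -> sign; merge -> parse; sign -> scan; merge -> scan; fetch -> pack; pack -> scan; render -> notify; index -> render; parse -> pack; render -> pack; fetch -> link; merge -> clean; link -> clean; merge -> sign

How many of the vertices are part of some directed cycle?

A vertex is on a directed cycle iff it belongs to a strongly connected component of size ≥ 2 (or has a self-loop).
The vertices on cycles are {link, fetch, index, merge, parse, render} — 6 in total.

6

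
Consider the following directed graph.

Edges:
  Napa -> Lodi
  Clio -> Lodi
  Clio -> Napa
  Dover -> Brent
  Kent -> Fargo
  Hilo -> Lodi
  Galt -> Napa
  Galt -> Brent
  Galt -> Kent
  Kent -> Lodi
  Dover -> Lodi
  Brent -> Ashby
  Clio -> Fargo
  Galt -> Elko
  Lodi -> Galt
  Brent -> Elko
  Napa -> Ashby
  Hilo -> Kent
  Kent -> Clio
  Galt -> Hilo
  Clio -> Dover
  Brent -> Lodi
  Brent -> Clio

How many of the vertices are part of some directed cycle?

A vertex is on a directed cycle iff it belongs to a strongly connected component of size ≥ 2 (or has a self-loop).
The vertices on cycles are {Clio, Galt, Hilo, Kent, Lodi, Napa, Brent, Dover} — 8 in total.

8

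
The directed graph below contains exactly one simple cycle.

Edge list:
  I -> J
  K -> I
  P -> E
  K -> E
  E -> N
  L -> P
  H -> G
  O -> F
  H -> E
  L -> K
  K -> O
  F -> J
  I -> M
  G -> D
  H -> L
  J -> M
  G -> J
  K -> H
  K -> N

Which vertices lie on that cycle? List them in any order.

H, K, L

DFS with gray/black marking from H:
H gray
  G gray
    D gray
    D black
    J gray
      M gray
      M black
    J black
  G black
  E gray
    N gray
    N black
  E black
  L gray
    K gray
      K→E: E black — skip
      I gray
        I→J: J black — skip
        I→M: M black — skip
      I black
      K→N: N black — skip
      K→H: H is gray → back edge
Back edge closes the cycle H → L → K → H; its vertices are {H, K, L}.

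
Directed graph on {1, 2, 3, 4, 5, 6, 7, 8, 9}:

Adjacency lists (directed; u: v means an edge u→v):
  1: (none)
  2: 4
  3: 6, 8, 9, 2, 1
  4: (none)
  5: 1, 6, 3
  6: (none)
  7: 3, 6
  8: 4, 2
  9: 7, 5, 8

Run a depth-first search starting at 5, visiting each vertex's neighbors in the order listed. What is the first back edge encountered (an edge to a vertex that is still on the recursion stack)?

7->3

DFS from 5 (visiting each vertex's neighbors in the order listed); mark gray on enter, black on exit:
5 gray
  1 gray
  1 black
  6 gray
  6 black
  3 gray
    3→6: 6 black — skip
    8 gray
      4 gray
      4 black
      2 gray
        2→4: 4 black — skip
      2 black
    8 black
    9 gray
      7 gray
        7→3: 3 is gray → back edge
First back edge: 7 → 3.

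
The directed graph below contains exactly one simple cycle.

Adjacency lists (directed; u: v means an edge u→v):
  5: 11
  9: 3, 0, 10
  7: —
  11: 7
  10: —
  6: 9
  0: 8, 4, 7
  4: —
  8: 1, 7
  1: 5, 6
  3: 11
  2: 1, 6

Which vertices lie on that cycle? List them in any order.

0, 1, 6, 8, 9

DFS with gray/black marking from 6:
6 gray
  9 gray
    3 gray
      11 gray
        7 gray
        7 black
      11 black
    3 black
    0 gray
      8 gray
        1 gray
          5 gray
            5→11: 11 black — skip
          5 black
          1→6: 6 is gray → back edge
Back edge closes the cycle 6 → 9 → 0 → 8 → 1 → 6; its vertices are {0, 1, 6, 8, 9}.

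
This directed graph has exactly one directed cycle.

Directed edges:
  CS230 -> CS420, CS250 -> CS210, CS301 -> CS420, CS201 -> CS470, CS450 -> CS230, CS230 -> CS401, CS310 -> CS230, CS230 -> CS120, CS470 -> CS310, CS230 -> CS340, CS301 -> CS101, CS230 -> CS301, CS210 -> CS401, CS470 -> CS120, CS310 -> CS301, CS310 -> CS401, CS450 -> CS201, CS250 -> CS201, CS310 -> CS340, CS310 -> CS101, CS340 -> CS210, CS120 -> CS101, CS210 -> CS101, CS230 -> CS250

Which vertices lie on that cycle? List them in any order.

CS201, CS230, CS250, CS310, CS470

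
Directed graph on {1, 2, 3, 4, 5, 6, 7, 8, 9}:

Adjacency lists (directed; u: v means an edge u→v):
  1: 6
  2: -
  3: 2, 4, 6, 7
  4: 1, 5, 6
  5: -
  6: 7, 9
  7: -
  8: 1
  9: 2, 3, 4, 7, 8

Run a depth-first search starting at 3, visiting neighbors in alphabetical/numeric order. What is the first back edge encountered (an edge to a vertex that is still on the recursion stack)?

DFS from 3 (visiting neighbors in alphabetical/numeric order); mark gray on enter, black on exit:
3 gray
  2 gray
  2 black
  4 gray
    1 gray
      6 gray
        7 gray
        7 black
        9 gray
          9→2: 2 black — skip
          9→3: 3 is gray → back edge
First back edge: 9 → 3.

9→3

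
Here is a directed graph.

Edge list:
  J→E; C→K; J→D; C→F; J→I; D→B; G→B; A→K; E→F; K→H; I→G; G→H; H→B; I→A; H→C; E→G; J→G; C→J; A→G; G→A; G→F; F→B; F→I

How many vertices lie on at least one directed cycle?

9

A vertex is on a directed cycle iff it belongs to a strongly connected component of size ≥ 2 (or has a self-loop).
The vertices on cycles are {A, C, E, F, G, H, I, J, K} — 9 in total.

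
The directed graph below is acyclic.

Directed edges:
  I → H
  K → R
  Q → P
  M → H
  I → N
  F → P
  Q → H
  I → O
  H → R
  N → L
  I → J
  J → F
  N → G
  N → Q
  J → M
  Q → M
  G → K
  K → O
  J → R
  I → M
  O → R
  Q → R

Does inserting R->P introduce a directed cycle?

No

Adding R→P creates a cycle iff P can already reach R.
Explore from P: no path reaches R. The graph stays acyclic.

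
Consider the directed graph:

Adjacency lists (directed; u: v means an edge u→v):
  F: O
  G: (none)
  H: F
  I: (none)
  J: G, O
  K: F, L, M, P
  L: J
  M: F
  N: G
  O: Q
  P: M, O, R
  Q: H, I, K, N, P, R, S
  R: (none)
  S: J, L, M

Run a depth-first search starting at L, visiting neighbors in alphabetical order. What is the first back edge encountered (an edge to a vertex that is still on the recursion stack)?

DFS from L (visiting neighbors in alphabetical order); mark gray on enter, black on exit:
L gray
  J gray
    G gray
    G black
    O gray
      Q gray
        H gray
          F gray
            F→O: O is gray → back edge
First back edge: F → O.

F->O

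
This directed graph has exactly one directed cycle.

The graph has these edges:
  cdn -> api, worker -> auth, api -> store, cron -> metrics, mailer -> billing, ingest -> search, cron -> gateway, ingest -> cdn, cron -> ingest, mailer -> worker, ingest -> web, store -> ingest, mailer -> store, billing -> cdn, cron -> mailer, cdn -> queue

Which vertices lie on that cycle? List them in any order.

DFS with gray/black marking from ingest:
ingest gray
  web gray
  web black
  search gray
  search black
  cdn gray
    api gray
      store gray
        store→ingest: ingest is gray → back edge
Back edge closes the cycle ingest → cdn → api → store → ingest; its vertices are {api, cdn, store, ingest}.

api, cdn, store, ingest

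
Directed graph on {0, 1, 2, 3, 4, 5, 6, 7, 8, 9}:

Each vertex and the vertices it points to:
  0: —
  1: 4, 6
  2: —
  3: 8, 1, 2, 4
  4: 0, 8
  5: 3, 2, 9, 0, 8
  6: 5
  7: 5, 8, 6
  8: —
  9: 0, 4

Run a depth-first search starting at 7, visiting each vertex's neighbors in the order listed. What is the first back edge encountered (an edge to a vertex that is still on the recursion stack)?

DFS from 7 (visiting each vertex's neighbors in the order listed); mark gray on enter, black on exit:
7 gray
  5 gray
    3 gray
      8 gray
      8 black
      1 gray
        4 gray
          0 gray
          0 black
          4→8: 8 black — skip
        4 black
        6 gray
          6→5: 5 is gray → back edge
First back edge: 6 → 5.

6->5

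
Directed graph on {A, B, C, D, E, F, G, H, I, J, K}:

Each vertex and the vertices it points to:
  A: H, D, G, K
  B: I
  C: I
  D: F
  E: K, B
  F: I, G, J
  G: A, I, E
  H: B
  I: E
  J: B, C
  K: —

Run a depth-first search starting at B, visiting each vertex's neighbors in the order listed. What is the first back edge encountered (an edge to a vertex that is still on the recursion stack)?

DFS from B (visiting each vertex's neighbors in the order listed); mark gray on enter, black on exit:
B gray
  I gray
    E gray
      K gray
      K black
      E→B: B is gray → back edge
First back edge: E → B.

E→B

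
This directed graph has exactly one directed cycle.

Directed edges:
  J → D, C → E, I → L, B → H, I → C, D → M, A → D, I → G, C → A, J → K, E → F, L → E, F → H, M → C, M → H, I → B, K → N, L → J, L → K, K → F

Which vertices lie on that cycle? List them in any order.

DFS with gray/black marking from C:
C gray
  A gray
    D gray
      M gray
        H gray
        H black
        M→C: C is gray → back edge
Back edge closes the cycle C → A → D → M → C; its vertices are {A, C, D, M}.

A, C, D, M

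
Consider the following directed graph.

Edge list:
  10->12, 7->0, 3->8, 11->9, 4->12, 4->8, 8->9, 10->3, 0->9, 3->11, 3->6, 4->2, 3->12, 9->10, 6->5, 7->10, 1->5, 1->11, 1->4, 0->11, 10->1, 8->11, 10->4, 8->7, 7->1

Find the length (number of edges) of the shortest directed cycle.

4

For each vertex v, BFS finds the shortest path from v back to v.
The shortest such closed walk is 7 → 1 → 4 → 8 → 7, length 4.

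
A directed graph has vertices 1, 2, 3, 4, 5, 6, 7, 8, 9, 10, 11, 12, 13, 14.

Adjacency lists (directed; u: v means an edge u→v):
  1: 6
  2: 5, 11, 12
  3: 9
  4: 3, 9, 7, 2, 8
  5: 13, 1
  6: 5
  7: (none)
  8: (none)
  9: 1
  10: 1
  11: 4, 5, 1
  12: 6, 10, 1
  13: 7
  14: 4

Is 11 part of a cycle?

Yes

11 is on a cycle iff 11 can reach itself via ≥1 edge.
11 → 4 → 2 → 11 — yes.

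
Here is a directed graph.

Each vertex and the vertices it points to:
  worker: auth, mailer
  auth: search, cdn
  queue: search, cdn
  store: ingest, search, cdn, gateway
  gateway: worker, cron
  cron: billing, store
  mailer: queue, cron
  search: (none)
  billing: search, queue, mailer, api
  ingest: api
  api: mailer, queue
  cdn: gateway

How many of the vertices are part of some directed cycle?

11

A vertex is on a directed cycle iff it belongs to a strongly connected component of size ≥ 2 (or has a self-loop).
The vertices on cycles are {api, cdn, auth, cron, queue, store, ingest, mailer, worker, billing, gateway} — 11 in total.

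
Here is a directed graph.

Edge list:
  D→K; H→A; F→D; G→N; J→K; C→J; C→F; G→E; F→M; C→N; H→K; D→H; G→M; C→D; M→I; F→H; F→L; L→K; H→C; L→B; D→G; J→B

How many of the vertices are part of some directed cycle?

4

A vertex is on a directed cycle iff it belongs to a strongly connected component of size ≥ 2 (or has a self-loop).
The vertices on cycles are {C, D, F, H} — 4 in total.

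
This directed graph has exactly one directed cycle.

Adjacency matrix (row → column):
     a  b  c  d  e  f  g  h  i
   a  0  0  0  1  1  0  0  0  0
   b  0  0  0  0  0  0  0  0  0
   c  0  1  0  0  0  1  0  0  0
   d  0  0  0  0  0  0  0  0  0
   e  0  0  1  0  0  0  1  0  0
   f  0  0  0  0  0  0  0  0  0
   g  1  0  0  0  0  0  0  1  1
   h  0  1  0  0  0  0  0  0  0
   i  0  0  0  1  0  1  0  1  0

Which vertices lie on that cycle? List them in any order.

a, e, g

DFS with gray/black marking from e:
e gray
  c gray
    f gray
    f black
    b gray
    b black
  c black
  g gray
    i gray
      i→f: f black — skip
      d gray
      d black
      h gray
        h→b: b black — skip
      h black
    i black
    g→h: h black — skip
    a gray
      a→e: e is gray → back edge
Back edge closes the cycle e → g → a → e; its vertices are {a, e, g}.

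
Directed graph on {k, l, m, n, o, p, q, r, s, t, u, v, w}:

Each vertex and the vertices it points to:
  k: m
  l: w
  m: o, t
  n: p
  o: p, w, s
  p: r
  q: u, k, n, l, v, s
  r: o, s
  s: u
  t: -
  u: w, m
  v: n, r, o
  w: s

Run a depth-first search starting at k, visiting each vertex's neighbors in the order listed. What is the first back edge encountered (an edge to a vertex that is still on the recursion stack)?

r→o

DFS from k (visiting each vertex's neighbors in the order listed); mark gray on enter, black on exit:
k gray
  m gray
    o gray
      p gray
        r gray
          r→o: o is gray → back edge
First back edge: r → o.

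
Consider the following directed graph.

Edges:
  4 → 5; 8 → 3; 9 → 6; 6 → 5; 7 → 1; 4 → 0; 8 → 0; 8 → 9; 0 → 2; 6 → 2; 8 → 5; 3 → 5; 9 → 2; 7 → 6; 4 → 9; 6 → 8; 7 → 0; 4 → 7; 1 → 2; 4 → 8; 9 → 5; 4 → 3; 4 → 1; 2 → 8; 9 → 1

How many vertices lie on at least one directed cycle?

6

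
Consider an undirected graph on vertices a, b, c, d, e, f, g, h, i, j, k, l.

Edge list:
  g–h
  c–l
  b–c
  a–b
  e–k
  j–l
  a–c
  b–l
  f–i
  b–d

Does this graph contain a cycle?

Yes

DFS, tracking each vertex's parent; an edge to a visited non-parent vertex closes a cycle.
Start from i:
visit i (parent –)
  visit f (parent i)
    f–i: parent, skip
visit a (parent –)
  visit b (parent a)
    visit l (parent b)
      visit c (parent l)
        c–a: a visited and ≠ parent → cycle
Cycle: a – b – l – c – a.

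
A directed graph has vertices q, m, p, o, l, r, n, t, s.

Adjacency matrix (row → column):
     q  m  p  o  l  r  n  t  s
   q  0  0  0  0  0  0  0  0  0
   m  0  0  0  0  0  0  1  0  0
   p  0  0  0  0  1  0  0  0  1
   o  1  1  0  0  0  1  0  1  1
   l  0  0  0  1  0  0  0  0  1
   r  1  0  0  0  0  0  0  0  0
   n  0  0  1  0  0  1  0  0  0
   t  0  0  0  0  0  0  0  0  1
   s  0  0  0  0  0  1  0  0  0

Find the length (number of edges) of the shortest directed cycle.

5

For each vertex v, BFS finds the shortest path from v back to v.
The shortest such closed walk is n → p → l → o → m → n, length 5.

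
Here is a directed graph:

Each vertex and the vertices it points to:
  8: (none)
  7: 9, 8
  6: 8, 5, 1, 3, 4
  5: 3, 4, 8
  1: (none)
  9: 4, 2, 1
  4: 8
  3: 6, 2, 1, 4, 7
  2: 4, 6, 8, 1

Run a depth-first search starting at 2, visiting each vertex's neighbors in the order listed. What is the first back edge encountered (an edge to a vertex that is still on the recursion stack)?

3->6

DFS from 2 (visiting each vertex's neighbors in the order listed); mark gray on enter, black on exit:
2 gray
  4 gray
    8 gray
    8 black
  4 black
  6 gray
    6→8: 8 black — skip
    5 gray
      3 gray
        3→6: 6 is gray → back edge
First back edge: 3 → 6.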